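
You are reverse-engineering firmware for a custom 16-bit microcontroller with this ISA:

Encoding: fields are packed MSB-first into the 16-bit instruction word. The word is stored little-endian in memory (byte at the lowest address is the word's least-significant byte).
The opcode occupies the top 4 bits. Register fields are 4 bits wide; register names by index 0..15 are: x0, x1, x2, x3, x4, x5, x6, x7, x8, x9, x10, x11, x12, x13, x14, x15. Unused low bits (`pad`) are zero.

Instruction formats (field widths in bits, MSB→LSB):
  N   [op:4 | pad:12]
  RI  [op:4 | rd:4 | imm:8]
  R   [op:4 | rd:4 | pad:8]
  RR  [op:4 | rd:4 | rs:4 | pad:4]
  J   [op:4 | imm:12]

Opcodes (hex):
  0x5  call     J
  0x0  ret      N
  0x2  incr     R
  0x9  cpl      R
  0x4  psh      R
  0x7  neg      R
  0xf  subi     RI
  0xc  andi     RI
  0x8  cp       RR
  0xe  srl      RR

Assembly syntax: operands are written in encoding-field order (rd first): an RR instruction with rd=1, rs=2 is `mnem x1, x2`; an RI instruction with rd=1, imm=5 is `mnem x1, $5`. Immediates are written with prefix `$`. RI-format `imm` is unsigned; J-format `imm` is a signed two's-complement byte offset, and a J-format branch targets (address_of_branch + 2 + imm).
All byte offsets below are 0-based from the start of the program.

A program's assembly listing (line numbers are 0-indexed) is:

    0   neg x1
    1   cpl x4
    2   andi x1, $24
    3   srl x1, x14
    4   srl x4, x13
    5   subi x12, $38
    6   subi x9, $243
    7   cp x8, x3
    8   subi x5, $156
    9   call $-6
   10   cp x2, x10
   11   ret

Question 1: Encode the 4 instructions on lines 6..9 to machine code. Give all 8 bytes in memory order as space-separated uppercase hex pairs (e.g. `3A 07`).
F3 F9 30 88 9C F5 FA 5F

line 6 (subi): pack op=0xf:4|rd=9:4|imm=243:8 = 0xf9f3; little→ f3 f9
line 7 (cp): pack op=0x8:4|rd=8:4|rs=3:4|pad=0:4 = 0x8830; little→ 30 88
line 8 (subi): pack op=0xf:4|rd=5:4|imm=156:8 = 0xf59c; little→ 9c f5
line 9 (call): pack op=0x5:4|imm=-6:12 = 0x5ffa; little→ fa 5f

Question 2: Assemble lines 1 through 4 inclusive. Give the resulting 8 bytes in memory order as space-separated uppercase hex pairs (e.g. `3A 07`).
00 94 18 C1 E0 E1 D0 E4

1. cpl fields op=0x9:4|rd=4:4|pad=0:8 → word 9400h → 00 94
2. andi fields op=0xc:4|rd=1:4|imm=24:8 → word c118h → 18 c1
3. srl fields op=0xe:4|rd=1:4|rs=14:4|pad=0:4 → word e1e0h → e0 e1
4. srl fields op=0xe:4|rd=4:4|rs=13:4|pad=0:4 → word e4d0h → d0 e4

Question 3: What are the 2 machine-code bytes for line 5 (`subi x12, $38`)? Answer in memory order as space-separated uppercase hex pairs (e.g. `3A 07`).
L5: subi op=0xf:4|rd=12:4|imm=38:8 ⇒ 0xfc26 ⇒ little 26 fc

26 FC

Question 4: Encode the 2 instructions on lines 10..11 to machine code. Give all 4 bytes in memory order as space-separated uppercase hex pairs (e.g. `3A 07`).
L10: cp op=0x8:4|rd=2:4|rs=10:4|pad=0:4 ⇒ 0x82a0 ⇒ little a0 82
L11: ret op=0x0:4|pad=0:12 ⇒ 0x0000 ⇒ little 00 00

A0 82 00 00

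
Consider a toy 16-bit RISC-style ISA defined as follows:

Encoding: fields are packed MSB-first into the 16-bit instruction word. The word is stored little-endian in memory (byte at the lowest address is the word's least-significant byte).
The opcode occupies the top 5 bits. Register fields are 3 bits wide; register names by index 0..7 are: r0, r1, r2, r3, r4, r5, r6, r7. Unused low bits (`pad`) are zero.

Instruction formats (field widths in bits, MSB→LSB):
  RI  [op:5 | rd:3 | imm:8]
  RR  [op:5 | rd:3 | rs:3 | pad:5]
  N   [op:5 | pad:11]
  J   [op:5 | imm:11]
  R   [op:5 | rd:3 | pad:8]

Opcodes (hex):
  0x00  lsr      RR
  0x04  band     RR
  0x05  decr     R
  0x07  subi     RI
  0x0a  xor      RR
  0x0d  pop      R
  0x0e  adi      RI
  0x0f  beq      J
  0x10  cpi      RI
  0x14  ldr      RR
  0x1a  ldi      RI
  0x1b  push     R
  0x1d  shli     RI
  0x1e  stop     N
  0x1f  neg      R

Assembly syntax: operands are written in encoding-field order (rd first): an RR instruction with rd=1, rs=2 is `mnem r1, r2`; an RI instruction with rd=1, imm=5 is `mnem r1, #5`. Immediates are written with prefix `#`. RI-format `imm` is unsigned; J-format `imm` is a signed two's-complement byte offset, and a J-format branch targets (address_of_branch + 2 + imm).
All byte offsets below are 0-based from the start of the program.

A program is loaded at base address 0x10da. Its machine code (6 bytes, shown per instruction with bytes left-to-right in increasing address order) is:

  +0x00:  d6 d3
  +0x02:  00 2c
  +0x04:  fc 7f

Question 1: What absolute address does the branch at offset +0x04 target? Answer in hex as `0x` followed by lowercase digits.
0x10dc

[04] fc 7f → 0x7ffc
  opcode bits[15:11]=0xf: beq/J
  imm@[10:0]=0x7fc (s11→-4) ⇒ #-4
  target = base 0x10da + off 0x04 + 2 + imm -4 = 0x10dc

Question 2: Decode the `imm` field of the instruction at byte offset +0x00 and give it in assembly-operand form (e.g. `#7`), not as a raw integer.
@+00  little-endian(d6 d3) = 0xd3d6
  op=0xd3d6>>11=0x1a ⇒ ldi (RI)
  rd: (w>>8)&0x7=0x3 → r3
  imm: (w>>0)&0xff=0xd6 → #214

#214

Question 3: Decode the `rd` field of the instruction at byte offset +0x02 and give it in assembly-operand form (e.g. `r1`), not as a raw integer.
r4

off 0x02: read 00 2c as little → 0x2c00
  op=0x2c00>>11=0x5 ⇒ decr (R)
  [10:8] rd=4 = r4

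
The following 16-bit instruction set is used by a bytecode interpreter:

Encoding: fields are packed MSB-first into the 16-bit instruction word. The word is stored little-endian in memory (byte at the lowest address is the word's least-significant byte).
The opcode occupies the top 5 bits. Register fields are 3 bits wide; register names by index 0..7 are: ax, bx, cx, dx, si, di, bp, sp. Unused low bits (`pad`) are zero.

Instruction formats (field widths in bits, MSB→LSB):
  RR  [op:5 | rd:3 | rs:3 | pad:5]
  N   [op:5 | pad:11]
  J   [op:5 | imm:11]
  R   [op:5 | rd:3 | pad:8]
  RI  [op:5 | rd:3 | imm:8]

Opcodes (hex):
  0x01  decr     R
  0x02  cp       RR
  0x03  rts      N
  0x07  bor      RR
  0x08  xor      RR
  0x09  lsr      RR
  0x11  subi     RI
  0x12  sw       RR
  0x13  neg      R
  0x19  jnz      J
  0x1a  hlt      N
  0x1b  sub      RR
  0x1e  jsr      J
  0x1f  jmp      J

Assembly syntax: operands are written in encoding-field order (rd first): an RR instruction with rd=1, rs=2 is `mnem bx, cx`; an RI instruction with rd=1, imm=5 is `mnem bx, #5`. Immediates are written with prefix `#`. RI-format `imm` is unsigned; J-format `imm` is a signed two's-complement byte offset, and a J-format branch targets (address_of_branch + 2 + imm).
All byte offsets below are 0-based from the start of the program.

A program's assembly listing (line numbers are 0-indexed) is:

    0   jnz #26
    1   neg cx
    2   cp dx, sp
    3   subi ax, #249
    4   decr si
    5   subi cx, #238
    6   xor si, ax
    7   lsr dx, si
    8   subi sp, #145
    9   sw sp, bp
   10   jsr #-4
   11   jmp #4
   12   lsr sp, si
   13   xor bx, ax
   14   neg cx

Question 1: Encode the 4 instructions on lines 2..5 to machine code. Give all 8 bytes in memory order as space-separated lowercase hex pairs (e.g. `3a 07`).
2. cp fields op=0x2:5|rd=3:3|rs=7:3|pad=0:5 → word 13e0h → e0 13
3. subi fields op=0x11:5|rd=0:3|imm=249:8 → word 88f9h → f9 88
4. decr fields op=0x1:5|rd=4:3|pad=0:8 → word 0c00h → 00 0c
5. subi fields op=0x11:5|rd=2:3|imm=238:8 → word 8aeeh → ee 8a

e0 13 f9 88 00 0c ee 8a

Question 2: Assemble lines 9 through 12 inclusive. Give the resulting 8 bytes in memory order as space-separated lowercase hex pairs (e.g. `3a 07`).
c0 97 fc f7 04 f8 80 4f

9. sw fields op=0x12:5|rd=7:3|rs=6:3|pad=0:5 → word 97c0h → c0 97
10. jsr fields op=0x1e:5|imm=-4:11 → word f7fch → fc f7
11. jmp fields op=0x1f:5|imm=4:11 → word f804h → 04 f8
12. lsr fields op=0x9:5|rd=7:3|rs=4:3|pad=0:5 → word 4f80h → 80 4f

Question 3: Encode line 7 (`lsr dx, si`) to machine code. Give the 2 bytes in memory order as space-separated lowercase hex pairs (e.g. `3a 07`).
L7: lsr op=0x9:5|rd=3:3|rs=4:3|pad=0:5 ⇒ 0x4b80 ⇒ little 80 4b

80 4b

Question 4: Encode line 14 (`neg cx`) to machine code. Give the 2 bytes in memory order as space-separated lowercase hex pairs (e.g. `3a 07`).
L14: neg op=0x13:5|rd=2:3|pad=0:8 ⇒ 0x9a00 ⇒ little 00 9a

00 9a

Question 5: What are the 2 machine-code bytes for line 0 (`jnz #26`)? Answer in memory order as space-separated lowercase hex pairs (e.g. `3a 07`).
1a c8

line 0 (jnz): pack op=0x19:5|imm=26:11 = 0xc81a; little→ 1a c8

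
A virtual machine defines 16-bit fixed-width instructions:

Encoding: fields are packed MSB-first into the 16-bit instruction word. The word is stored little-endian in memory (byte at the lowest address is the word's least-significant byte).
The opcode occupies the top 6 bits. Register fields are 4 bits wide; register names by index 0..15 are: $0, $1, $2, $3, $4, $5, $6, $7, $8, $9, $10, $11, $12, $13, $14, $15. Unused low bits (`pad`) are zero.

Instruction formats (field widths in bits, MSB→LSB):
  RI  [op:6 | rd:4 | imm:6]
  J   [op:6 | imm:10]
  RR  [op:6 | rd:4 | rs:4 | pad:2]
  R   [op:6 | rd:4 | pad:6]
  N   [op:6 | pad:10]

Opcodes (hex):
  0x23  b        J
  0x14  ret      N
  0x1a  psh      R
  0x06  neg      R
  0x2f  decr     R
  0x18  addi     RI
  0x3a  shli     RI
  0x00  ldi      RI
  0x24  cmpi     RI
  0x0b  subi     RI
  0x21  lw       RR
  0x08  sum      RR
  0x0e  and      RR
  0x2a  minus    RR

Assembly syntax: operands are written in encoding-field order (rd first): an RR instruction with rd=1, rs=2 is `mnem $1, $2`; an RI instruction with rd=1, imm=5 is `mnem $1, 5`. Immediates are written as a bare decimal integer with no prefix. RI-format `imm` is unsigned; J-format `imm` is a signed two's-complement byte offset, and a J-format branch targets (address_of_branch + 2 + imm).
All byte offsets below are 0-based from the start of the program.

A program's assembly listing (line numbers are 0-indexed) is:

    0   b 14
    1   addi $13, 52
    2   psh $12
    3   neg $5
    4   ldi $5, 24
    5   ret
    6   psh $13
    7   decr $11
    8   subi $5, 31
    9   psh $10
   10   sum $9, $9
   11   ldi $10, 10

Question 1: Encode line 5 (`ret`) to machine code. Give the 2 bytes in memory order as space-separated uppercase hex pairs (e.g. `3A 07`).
00 50

5. ret fields op=0x14:6|pad=0:10 → word 5000h → 00 50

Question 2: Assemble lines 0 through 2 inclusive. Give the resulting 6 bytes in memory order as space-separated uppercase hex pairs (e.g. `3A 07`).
0. b fields op=0x23:6|imm=14:10 → word 8c0eh → 0e 8c
1. addi fields op=0x18:6|rd=13:4|imm=52:6 → word 6374h → 74 63
2. psh fields op=0x1a:6|rd=12:4|pad=0:6 → word 6b00h → 00 6b

0E 8C 74 63 00 6B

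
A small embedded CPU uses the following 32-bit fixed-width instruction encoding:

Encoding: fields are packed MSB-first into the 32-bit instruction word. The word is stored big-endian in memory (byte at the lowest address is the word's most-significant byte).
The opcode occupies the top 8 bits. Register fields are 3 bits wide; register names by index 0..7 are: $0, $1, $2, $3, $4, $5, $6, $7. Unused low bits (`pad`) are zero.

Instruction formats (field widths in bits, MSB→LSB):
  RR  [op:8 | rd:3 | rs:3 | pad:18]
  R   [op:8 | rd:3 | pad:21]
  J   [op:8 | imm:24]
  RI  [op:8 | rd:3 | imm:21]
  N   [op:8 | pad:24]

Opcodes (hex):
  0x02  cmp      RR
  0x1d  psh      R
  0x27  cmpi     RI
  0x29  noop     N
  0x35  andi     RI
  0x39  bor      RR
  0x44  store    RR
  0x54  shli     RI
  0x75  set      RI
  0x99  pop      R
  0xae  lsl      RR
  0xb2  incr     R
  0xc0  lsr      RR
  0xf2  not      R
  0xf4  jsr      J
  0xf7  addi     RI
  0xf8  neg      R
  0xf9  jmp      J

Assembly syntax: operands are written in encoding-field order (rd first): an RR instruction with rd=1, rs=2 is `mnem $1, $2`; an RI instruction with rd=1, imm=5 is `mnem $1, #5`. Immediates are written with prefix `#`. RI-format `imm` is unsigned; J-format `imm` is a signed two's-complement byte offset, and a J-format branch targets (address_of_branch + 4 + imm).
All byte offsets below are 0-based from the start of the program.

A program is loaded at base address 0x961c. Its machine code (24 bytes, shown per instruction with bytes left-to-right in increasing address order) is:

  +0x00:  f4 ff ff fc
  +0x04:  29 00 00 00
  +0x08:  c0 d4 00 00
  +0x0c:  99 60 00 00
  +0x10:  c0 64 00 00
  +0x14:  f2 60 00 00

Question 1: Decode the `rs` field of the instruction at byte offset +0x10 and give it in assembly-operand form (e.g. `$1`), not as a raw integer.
$1

[10] c0 64 00 00 → 0xc0640000
  op=0xc0640000>>24=0xc0 ⇒ lsr (RR)
  [23:21] rd=3 = $3
  [20:18] rs=1 = $1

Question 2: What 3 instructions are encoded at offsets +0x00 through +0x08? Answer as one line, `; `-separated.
+0x00: f4 ff ff fc ⇒ word 0xf4fffffc (big)
  top 8b → 0xf4 → jsr [J]
  imm: (w>>0)&0xffffff=0xfffffc (s24→-4) → #-4
+0x04: 29 00 00 00 ⇒ word 0x29000000 (big)
  top 8b → 0x29 → noop [N]
+0x08: c0 d4 00 00 ⇒ word 0xc0d40000 (big)
  top 8b → 0xc0 → lsr [RR]
  rd: (w>>21)&0x7=0x6 → $6
  rs: (w>>18)&0x7=0x5 → $5

jsr #-4; noop; lsr $6, $5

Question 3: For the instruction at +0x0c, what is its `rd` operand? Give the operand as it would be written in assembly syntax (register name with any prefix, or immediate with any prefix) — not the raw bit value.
off 0x0c: read 99 60 00 00 as big → 0x99600000
  top 8b → 0x99 → pop [R]
  rd: (w>>21)&0x7=0x3 → $3

$3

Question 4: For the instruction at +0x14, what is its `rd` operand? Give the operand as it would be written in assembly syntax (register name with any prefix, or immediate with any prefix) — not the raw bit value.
+0x14: f2 60 00 00 ⇒ word 0xf2600000 (big)
  op=0xf2600000>>24=0xf2 ⇒ not (R)
  rd@[23:21]=0x3 ⇒ $3

$3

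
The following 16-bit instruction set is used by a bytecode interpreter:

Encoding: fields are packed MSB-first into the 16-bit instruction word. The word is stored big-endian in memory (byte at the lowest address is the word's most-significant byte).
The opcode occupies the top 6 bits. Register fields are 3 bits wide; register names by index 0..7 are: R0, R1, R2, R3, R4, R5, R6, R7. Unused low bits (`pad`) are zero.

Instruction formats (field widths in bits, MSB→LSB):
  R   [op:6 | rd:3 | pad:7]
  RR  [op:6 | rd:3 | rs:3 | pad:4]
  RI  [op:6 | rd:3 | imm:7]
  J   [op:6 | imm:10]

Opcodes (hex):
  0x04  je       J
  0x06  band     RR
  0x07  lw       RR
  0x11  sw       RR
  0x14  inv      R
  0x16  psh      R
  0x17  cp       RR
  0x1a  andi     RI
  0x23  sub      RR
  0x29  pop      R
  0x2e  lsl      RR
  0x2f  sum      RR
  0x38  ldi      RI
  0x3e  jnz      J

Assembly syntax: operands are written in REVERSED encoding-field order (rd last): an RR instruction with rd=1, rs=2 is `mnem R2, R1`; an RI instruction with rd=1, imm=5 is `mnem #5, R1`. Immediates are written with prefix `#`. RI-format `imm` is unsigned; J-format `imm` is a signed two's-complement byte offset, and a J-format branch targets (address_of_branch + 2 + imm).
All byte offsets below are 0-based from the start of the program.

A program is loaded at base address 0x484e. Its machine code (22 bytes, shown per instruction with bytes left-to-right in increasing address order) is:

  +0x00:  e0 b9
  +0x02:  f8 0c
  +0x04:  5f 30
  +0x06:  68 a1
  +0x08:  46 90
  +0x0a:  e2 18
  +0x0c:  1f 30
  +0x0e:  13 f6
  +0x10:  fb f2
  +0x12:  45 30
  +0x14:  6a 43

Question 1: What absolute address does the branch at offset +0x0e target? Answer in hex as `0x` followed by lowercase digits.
[0e] 13 f6 → 0x13f6
  opcode bits[15:10]=0x4: je/J
  imm: (w>>0)&0x3ff=0x3f6 (s10→-10) → #-10
  target = base 0x484e + off 0x0e + 2 + imm -10 = 0x4854

0x4854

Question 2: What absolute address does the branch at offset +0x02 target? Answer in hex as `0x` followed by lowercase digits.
0x485e

+0x02: f8 0c ⇒ word 0xf80c (big)
  top 6b → 0x3e → jnz [J]
  imm: (w>>0)&0x3ff=0xc → #12
  target = base 0x484e + off 0x02 + 2 + imm 12 = 0x485e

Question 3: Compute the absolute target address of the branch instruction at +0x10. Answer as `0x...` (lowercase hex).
@+10  big-endian(fb f2) = 0xfbf2
  top 6b → 0x3e → jnz [J]
  [9:0] imm=1010 (s10→-14) = #-14
  target = base 0x484e + off 0x10 + 2 + imm -14 = 0x4852

0x4852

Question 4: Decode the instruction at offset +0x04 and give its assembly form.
cp R3, R6

@+04  big-endian(5f 30) = 0x5f30
  op=0x5f30>>10=0x17 ⇒ cp (RR)
  [9:7] rd=6 = R6
  [6:4] rs=3 = R3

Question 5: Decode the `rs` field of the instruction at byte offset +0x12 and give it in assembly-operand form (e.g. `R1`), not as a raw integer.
R3

[12] 45 30 → 0x4530
  opcode bits[15:10]=0x11: sw/RR
  rd@[9:7]=0x2 ⇒ R2
  rs@[6:4]=0x3 ⇒ R3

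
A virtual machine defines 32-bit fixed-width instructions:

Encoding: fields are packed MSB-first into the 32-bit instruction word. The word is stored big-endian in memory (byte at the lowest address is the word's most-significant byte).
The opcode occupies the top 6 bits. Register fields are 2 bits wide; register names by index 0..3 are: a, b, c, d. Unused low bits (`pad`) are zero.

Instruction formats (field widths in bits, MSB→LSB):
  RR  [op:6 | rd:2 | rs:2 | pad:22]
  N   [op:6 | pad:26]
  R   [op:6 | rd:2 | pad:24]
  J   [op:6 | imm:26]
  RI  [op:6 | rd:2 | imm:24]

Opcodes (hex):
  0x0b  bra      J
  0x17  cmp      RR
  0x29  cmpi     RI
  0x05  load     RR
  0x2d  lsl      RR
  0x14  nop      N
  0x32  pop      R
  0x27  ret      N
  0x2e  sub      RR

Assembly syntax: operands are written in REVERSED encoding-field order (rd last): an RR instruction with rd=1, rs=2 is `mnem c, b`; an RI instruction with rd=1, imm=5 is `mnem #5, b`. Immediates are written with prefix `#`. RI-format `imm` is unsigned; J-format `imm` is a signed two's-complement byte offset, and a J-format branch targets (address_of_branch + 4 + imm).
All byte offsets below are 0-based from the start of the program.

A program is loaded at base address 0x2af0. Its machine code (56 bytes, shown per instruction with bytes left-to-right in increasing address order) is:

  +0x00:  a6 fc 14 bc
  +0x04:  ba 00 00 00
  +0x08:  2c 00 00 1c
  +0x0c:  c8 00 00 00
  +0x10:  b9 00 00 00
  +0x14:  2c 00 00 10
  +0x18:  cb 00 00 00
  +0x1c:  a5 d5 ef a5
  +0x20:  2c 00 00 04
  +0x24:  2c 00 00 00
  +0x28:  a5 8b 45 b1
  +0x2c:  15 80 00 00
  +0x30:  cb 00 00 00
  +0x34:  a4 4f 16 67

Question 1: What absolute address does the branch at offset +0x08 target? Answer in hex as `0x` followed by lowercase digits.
off 0x08: read 2c 00 00 1c as big → 0x2c00001c
  opcode bits[31:26]=0xb: bra/J
  imm: (w>>0)&0x3ffffff=0x1c → #28
  target = base 0x2af0 + off 0x08 + 4 + imm 28 = 0x2b18

0x2b18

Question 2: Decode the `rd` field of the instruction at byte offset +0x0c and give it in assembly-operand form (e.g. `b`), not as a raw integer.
[0c] c8 00 00 00 → 0xc8000000
  opcode bits[31:26]=0x32: pop/R
  [25:24] rd=0 = a

a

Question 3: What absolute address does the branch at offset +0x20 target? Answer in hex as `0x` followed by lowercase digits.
@+20  big-endian(2c 00 00 04) = 0x2c000004
  top 6b → 0xb → bra [J]
  [25:0] imm=4 = #4
  target = base 0x2af0 + off 0x20 + 4 + imm 4 = 0x2b18

0x2b18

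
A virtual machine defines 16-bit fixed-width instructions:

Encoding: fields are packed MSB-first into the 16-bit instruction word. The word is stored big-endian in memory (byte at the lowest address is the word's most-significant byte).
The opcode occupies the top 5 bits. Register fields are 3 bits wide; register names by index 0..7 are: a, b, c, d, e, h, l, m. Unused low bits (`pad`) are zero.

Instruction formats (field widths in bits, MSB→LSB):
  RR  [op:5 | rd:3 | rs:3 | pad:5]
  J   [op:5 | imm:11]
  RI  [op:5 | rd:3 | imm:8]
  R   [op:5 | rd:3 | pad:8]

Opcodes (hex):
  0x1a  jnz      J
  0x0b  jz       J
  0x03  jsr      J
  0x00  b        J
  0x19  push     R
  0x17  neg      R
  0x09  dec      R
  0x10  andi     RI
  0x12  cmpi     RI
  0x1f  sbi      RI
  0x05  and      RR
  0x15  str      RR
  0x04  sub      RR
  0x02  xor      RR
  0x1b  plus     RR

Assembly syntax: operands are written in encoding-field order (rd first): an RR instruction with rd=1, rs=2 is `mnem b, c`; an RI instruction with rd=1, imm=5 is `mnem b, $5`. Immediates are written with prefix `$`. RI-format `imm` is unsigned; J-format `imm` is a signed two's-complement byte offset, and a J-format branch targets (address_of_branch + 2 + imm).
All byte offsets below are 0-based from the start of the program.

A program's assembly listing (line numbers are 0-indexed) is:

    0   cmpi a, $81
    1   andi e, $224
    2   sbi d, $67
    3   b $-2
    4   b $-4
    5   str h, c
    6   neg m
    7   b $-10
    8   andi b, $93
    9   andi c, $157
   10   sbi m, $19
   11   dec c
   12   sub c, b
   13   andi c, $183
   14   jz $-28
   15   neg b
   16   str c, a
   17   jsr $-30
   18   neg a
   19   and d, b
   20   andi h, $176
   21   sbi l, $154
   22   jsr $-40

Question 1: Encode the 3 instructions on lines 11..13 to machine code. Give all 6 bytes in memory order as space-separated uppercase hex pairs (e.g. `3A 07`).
4A 00 22 20 82 B7

11. dec fields op=0x9:5|rd=2:3|pad=0:8 → word 4a00h → 4a 00
12. sub fields op=0x4:5|rd=2:3|rs=1:3|pad=0:5 → word 2220h → 22 20
13. andi fields op=0x10:5|rd=2:3|imm=183:8 → word 82b7h → 82 b7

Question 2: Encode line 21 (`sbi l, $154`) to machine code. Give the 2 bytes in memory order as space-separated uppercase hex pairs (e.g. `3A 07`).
FE 9A

line 21 (sbi): pack op=0x1f:5|rd=6:3|imm=154:8 = 0xfe9a; big→ fe 9a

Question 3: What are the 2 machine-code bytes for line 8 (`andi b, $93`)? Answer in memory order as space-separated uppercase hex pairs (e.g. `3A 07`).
8. andi fields op=0x10:5|rd=1:3|imm=93:8 → word 815dh → 81 5d

81 5D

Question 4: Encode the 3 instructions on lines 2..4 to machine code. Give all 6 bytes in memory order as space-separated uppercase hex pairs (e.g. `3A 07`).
FB 43 07 FE 07 FC

2. sbi fields op=0x1f:5|rd=3:3|imm=67:8 → word fb43h → fb 43
3. b fields op=0x0:5|imm=-2:11 → word 07feh → 07 fe
4. b fields op=0x0:5|imm=-4:11 → word 07fch → 07 fc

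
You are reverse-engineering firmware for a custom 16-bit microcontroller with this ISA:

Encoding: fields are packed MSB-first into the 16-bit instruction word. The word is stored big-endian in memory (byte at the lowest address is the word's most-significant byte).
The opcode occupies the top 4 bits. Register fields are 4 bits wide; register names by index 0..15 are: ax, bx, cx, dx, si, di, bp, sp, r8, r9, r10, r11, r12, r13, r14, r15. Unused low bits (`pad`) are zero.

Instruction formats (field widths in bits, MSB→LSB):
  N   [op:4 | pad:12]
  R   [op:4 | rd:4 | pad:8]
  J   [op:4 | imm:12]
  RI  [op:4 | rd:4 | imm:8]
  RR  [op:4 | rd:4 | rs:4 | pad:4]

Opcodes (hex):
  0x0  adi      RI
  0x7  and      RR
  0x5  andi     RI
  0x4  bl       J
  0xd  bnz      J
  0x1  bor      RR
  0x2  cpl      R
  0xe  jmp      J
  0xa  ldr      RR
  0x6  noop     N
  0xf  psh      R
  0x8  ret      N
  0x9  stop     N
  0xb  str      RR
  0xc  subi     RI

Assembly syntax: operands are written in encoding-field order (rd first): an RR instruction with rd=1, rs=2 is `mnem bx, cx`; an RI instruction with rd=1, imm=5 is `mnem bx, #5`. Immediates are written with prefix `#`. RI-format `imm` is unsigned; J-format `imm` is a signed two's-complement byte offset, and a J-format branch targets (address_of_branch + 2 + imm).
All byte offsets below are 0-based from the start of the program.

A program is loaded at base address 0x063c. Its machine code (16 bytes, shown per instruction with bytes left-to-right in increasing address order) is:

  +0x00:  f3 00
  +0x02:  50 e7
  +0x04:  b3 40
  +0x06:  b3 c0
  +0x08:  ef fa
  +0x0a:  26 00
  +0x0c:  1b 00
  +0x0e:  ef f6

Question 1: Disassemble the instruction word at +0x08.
+0x08: ef fa ⇒ word 0xeffa (big)
  op=0xeffa>>12=0xe ⇒ jmp (J)
  [11:0] imm=4090 (s12→-6) = #-6

jmp #-6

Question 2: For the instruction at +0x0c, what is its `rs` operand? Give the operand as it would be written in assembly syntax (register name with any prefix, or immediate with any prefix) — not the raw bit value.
ax

+0x0c: 1b 00 ⇒ word 0x1b00 (big)
  op=0x1b00>>12=0x1 ⇒ bor (RR)
  rd: (w>>8)&0xf=0xb → r11
  rs: (w>>4)&0xf=0x0 → ax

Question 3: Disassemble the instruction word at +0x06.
+0x06: b3 c0 ⇒ word 0xb3c0 (big)
  top 4b → 0xb → str [RR]
  [11:8] rd=3 = dx
  [7:4] rs=12 = r12

str dx, r12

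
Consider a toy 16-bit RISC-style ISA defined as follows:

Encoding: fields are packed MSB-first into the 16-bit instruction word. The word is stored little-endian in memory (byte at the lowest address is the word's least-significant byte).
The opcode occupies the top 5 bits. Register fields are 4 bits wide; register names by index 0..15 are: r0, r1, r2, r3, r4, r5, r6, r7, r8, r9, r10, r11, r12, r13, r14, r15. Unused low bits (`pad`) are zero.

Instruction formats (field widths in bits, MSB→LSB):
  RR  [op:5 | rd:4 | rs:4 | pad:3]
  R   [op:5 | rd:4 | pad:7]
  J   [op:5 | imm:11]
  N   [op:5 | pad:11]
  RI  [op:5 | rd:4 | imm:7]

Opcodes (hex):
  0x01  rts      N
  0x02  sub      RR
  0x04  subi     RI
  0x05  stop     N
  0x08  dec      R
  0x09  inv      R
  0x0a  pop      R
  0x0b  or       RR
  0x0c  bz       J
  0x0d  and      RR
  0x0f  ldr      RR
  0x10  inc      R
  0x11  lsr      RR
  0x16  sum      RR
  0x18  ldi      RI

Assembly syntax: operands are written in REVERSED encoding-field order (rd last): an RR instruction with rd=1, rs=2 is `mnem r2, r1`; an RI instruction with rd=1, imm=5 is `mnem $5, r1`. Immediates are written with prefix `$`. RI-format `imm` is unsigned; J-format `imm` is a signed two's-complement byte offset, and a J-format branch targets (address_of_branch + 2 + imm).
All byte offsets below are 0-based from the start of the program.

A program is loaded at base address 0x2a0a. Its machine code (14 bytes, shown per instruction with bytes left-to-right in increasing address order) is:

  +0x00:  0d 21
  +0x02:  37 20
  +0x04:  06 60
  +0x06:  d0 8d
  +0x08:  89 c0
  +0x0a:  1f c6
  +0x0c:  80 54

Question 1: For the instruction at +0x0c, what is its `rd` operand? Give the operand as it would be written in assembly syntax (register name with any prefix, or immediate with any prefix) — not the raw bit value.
off 0x0c: read 80 54 as little → 0x5480
  top 5b → 0xa → pop [R]
  rd: (w>>7)&0xf=0x9 → r9

r9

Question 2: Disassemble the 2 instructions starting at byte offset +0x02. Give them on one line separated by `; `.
@+02  little-endian(37 20) = 0x2037
  opcode bits[15:11]=0x4: subi/RI
  [10:7] rd=0 = r0
  [6:0] imm=55 = $55
@+04  little-endian(06 60) = 0x6006
  opcode bits[15:11]=0xc: bz/J
  [10:0] imm=6 = $6

subi $55, r0; bz $6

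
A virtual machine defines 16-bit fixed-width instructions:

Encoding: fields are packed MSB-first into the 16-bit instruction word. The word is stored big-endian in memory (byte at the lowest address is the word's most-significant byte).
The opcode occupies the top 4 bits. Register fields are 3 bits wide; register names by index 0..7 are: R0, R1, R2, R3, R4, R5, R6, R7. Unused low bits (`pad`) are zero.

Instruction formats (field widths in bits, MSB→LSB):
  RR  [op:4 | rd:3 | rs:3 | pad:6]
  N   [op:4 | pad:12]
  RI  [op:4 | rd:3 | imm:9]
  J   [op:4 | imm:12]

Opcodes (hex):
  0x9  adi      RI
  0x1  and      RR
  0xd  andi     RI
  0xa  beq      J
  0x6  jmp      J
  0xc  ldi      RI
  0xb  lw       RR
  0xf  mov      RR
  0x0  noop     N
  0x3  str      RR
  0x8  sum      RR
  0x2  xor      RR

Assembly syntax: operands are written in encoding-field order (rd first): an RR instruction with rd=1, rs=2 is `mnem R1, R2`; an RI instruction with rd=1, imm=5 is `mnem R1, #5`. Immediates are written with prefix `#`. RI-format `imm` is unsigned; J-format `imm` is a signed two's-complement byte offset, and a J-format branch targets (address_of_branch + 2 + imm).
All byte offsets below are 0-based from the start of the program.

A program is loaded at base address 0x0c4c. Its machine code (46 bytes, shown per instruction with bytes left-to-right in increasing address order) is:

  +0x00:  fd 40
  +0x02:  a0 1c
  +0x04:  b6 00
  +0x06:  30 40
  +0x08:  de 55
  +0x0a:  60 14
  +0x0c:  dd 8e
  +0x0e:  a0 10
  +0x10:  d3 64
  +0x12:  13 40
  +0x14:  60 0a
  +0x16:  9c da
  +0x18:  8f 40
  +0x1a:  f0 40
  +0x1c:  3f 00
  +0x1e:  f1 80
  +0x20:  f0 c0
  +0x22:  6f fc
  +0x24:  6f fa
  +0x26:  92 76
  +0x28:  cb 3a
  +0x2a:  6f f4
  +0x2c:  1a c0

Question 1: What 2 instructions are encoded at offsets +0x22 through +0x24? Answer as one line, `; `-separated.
jmp #-4; jmp #-6

[22] 6f fc → 0x6ffc
  op=0x6ffc>>12=0x6 ⇒ jmp (J)
  imm: (w>>0)&0xfff=0xffc (s12→-4) → #-4
[24] 6f fa → 0x6ffa
  op=0x6ffa>>12=0x6 ⇒ jmp (J)
  imm: (w>>0)&0xfff=0xffa (s12→-6) → #-6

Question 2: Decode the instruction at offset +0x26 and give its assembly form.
[26] 92 76 → 0x9276
  op=0x9276>>12=0x9 ⇒ adi (RI)
  [11:9] rd=1 = R1
  [8:0] imm=118 = #118

adi R1, #118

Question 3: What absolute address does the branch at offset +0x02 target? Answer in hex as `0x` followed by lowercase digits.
0x0c6c

@+02  big-endian(a0 1c) = 0xa01c
  op=0xa01c>>12=0xa ⇒ beq (J)
  imm: (w>>0)&0xfff=0x1c → #28
  target = base 0x0c4c + off 0x02 + 2 + imm 28 = 0x0c6c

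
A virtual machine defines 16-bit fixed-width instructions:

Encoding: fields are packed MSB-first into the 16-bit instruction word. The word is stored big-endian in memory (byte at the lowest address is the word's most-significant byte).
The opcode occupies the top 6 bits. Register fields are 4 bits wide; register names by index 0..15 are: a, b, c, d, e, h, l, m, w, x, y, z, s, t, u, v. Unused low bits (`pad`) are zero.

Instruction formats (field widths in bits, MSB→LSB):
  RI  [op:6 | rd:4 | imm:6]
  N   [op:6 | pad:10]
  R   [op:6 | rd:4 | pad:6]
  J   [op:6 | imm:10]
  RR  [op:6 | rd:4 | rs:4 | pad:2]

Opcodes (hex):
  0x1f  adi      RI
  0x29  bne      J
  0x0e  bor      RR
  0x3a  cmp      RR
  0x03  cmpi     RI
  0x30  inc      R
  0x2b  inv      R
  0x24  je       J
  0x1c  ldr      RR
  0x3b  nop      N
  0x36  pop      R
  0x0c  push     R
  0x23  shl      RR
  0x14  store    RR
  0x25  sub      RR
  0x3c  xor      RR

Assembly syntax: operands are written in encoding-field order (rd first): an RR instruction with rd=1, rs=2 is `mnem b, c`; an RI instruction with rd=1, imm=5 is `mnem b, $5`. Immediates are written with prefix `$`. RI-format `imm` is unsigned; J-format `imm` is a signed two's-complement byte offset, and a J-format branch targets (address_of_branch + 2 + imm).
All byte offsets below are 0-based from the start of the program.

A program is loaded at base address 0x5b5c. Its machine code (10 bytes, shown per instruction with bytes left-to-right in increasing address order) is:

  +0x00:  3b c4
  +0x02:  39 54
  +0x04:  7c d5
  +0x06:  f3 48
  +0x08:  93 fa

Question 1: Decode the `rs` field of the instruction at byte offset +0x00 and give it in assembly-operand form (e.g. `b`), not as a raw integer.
b

off 0x00: read 3b c4 as big → 0x3bc4
  top 6b → 0xe → bor [RR]
  rd@[9:6]=0xf ⇒ v
  rs@[5:2]=0x1 ⇒ b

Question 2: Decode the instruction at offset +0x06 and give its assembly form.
+0x06: f3 48 ⇒ word 0xf348 (big)
  op=0xf348>>10=0x3c ⇒ xor (RR)
  [9:6] rd=13 = t
  [5:2] rs=2 = c

xor t, c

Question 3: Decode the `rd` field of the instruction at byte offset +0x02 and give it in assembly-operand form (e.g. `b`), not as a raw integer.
+0x02: 39 54 ⇒ word 0x3954 (big)
  opcode bits[15:10]=0xe: bor/RR
  [9:6] rd=5 = h
  [5:2] rs=5 = h

h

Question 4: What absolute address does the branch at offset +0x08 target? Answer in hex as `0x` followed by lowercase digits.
@+08  big-endian(93 fa) = 0x93fa
  top 6b → 0x24 → je [J]
  imm@[9:0]=0x3fa (s10→-6) ⇒ $-6
  target = base 0x5b5c + off 0x08 + 2 + imm -6 = 0x5b60

0x5b60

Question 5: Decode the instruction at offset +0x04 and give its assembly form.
@+04  big-endian(7c d5) = 0x7cd5
  opcode bits[15:10]=0x1f: adi/RI
  [9:6] rd=3 = d
  [5:0] imm=21 = $21

adi d, $21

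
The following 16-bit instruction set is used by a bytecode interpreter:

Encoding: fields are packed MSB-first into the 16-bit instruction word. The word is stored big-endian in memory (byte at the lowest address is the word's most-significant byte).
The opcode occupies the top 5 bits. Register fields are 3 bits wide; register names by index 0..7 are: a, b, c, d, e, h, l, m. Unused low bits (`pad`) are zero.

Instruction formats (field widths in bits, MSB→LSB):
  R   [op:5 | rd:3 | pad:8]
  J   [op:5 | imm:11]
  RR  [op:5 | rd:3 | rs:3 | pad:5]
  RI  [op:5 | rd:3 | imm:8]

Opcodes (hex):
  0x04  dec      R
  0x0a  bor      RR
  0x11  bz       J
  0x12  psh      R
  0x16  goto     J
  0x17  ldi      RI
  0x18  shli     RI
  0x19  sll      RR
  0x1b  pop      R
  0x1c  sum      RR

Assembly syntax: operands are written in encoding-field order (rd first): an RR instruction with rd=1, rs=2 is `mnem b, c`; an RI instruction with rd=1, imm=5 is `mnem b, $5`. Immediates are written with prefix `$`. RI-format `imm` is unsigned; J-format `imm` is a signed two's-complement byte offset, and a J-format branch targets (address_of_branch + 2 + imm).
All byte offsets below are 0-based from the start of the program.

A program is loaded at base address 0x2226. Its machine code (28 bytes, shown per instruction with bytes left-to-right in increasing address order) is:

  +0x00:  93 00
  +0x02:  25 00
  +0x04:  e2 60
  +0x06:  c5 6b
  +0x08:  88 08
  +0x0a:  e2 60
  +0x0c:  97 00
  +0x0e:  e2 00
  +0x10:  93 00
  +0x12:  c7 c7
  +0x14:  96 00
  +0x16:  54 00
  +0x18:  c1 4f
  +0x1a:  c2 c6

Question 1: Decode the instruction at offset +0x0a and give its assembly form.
sum c, d

off 0x0a: read e2 60 as big → 0xe260
  top 5b → 0x1c → sum [RR]
  [10:8] rd=2 = c
  [7:5] rs=3 = d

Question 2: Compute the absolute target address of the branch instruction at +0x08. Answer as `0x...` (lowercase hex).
@+08  big-endian(88 08) = 0x8808
  opcode bits[15:11]=0x11: bz/J
  [10:0] imm=8 = $8
  target = base 0x2226 + off 0x08 + 2 + imm 8 = 0x2238

0x2238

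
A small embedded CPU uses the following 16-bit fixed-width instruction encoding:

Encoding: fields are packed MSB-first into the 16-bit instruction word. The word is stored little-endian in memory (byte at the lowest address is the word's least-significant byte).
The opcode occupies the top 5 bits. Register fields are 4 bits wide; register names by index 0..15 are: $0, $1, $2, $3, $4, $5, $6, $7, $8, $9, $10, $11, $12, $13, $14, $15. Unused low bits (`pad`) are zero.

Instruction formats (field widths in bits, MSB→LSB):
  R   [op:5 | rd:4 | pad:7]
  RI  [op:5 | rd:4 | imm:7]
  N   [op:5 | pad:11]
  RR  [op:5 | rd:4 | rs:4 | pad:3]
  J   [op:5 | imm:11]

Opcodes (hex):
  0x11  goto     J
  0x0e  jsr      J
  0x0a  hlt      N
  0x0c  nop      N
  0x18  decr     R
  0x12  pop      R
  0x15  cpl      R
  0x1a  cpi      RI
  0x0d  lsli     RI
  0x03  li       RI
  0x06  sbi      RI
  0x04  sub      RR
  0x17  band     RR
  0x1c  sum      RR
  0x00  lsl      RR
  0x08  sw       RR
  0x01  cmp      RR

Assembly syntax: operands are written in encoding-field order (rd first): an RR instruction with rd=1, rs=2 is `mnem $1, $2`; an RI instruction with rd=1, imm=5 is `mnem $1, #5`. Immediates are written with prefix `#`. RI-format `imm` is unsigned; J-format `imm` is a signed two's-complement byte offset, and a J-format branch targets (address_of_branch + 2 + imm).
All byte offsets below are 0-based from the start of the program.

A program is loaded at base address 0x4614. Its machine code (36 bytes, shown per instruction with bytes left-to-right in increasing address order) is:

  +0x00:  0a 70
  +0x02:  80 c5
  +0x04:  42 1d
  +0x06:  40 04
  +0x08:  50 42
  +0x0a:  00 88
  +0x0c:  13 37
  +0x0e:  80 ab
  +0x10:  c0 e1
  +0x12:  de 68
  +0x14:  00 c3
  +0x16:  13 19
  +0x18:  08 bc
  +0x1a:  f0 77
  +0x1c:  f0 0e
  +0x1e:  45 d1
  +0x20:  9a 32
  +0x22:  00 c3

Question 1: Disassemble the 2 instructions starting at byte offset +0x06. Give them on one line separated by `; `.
@+06  little-endian(40 04) = 0x0440
  op=0x0440>>11=0x0 ⇒ lsl (RR)
  [10:7] rd=8 = $8
  [6:3] rs=8 = $8
@+08  little-endian(50 42) = 0x4250
  op=0x4250>>11=0x8 ⇒ sw (RR)
  [10:7] rd=4 = $4
  [6:3] rs=10 = $10

lsl $8, $8; sw $4, $10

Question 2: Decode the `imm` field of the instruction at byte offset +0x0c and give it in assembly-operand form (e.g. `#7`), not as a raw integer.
@+0c  little-endian(13 37) = 0x3713
  op=0x3713>>11=0x6 ⇒ sbi (RI)
  rd: (w>>7)&0xf=0xe → $14
  imm: (w>>0)&0x7f=0x13 → #19

#19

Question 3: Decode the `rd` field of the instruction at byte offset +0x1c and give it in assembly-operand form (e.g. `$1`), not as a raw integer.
$13

+0x1c: f0 0e ⇒ word 0x0ef0 (little)
  op=0x0ef0>>11=0x1 ⇒ cmp (RR)
  [10:7] rd=13 = $13
  [6:3] rs=14 = $14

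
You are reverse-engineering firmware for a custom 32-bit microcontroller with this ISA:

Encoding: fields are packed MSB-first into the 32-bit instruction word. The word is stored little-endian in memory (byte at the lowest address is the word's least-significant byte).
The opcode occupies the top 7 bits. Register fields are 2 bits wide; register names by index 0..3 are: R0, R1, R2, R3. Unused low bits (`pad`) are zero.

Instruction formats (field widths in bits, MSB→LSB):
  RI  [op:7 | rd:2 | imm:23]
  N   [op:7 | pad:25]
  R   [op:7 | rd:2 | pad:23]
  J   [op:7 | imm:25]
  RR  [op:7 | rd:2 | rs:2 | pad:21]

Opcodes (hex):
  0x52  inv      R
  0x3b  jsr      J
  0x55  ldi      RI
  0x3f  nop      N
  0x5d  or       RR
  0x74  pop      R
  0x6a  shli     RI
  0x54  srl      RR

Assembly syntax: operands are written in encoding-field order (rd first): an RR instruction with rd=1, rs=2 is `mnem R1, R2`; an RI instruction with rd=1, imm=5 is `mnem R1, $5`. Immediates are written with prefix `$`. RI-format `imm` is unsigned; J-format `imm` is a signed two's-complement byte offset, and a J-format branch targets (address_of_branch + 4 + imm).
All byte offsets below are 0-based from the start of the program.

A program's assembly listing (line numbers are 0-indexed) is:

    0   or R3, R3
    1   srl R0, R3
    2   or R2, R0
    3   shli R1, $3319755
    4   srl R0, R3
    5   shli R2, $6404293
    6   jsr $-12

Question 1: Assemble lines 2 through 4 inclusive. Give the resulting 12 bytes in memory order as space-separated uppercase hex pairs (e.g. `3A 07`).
00 00 00 BB CB A7 B2 D4 00 00 60 A8

L2: or op=0x5d:7|rd=2:2|rs=0:2|pad=0:21 ⇒ 0xbb000000 ⇒ little 00 00 00 bb
L3: shli op=0x6a:7|rd=1:2|imm=3319755:23 ⇒ 0xd4b2a7cb ⇒ little cb a7 b2 d4
L4: srl op=0x54:7|rd=0:2|rs=3:2|pad=0:21 ⇒ 0xa8600000 ⇒ little 00 00 60 a8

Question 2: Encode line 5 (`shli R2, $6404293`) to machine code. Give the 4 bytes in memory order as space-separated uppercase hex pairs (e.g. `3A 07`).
C5 B8 61 D5

5. shli fields op=0x6a:7|rd=2:2|imm=6404293:23 → word d561b8c5h → c5 b8 61 d5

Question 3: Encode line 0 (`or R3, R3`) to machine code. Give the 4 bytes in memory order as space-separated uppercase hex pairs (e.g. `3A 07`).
00 00 E0 BB

L0: or op=0x5d:7|rd=3:2|rs=3:2|pad=0:21 ⇒ 0xbbe00000 ⇒ little 00 00 e0 bb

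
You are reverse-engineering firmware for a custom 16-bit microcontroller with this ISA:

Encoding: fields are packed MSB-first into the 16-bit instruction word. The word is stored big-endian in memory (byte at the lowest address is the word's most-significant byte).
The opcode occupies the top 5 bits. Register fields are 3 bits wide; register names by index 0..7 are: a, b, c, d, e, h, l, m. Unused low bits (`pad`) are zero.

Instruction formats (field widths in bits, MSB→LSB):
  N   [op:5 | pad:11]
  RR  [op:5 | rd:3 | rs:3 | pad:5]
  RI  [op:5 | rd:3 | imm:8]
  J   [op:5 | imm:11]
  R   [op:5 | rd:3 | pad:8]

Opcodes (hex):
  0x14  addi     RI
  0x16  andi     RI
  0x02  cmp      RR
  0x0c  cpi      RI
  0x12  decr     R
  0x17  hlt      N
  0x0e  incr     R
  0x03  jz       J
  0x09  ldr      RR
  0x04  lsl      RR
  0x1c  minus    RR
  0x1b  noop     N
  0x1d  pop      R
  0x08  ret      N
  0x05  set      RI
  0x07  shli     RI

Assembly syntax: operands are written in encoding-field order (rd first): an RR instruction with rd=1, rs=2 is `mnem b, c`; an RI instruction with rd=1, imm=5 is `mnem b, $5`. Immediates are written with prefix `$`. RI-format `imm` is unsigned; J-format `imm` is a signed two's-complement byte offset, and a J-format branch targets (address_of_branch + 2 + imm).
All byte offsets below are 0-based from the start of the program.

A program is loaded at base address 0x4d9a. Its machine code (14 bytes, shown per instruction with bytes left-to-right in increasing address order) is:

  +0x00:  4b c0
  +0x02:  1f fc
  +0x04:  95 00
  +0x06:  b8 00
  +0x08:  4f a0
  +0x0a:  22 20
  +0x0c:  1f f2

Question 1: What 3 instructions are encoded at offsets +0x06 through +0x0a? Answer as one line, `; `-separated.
hlt; ldr m, h; lsl c, b

+0x06: b8 00 ⇒ word 0xb800 (big)
  op=0xb800>>11=0x17 ⇒ hlt (N)
+0x08: 4f a0 ⇒ word 0x4fa0 (big)
  op=0x4fa0>>11=0x9 ⇒ ldr (RR)
  [10:8] rd=7 = m
  [7:5] rs=5 = h
+0x0a: 22 20 ⇒ word 0x2220 (big)
  op=0x2220>>11=0x4 ⇒ lsl (RR)
  [10:8] rd=2 = c
  [7:5] rs=1 = b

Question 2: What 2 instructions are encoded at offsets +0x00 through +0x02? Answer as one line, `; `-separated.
ldr d, l; jz $-4

@+00  big-endian(4b c0) = 0x4bc0
  top 5b → 0x9 → ldr [RR]
  [10:8] rd=3 = d
  [7:5] rs=6 = l
@+02  big-endian(1f fc) = 0x1ffc
  top 5b → 0x3 → jz [J]
  [10:0] imm=2044 (s11→-4) = $-4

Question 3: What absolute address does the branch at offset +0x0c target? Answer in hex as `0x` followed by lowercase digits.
off 0x0c: read 1f f2 as big → 0x1ff2
  op=0x1ff2>>11=0x3 ⇒ jz (J)
  imm@[10:0]=0x7f2 (s11→-14) ⇒ $-14
  target = base 0x4d9a + off 0x0c + 2 + imm -14 = 0x4d9a

0x4d9a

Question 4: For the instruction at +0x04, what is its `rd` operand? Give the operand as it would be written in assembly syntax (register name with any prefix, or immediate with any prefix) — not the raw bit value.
h

[04] 95 00 → 0x9500
  op=0x9500>>11=0x12 ⇒ decr (R)
  rd: (w>>8)&0x7=0x5 → h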